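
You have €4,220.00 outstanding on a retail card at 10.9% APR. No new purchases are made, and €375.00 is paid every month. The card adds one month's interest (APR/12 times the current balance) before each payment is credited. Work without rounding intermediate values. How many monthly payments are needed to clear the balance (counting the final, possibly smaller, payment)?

12 payments

Monthly rate r = 10.9%/12 = 0.908333% = 0.00908333.
Recurrence: B ← B·(1+r) − €375.00.
Month 1: interest €38.33; balance after payment €3,883.33.
Month 2: interest €35.27; balance after payment €3,543.61.
Closed form: n = −ln(1 − rB₀/P)/ln(1+r) = −ln(0.89778)/ln(1.00908) ≈ 11.925, so the balance reaches zero during payment 12.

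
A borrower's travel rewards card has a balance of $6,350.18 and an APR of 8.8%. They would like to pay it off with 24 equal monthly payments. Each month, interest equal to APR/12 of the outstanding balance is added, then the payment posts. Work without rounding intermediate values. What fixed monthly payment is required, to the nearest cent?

Monthly rate r = 8.8%/12 = 0.733333% = 0.00733333.
Level-payment amortization: P = B₀·r / (1 − (1+r)^(−n)) = 6350.18·0.00733333 / (1 − 1.00733^(−24)).
Denominator 1 − (1+r)^(−24) = 0.160843287.
P = 46.568 / 0.160843287 ≈ 289.52.

$289.52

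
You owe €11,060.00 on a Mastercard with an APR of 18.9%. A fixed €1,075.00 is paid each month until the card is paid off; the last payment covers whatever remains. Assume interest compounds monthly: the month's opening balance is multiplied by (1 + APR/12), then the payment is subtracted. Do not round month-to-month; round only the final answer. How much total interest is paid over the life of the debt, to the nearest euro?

€1,103

Monthly rate r = 18.9%/12 = 1.575% = 0.01575.
Payoff takes n = ⌈−ln(1 − rB₀/P)/ln(1+r)⌉ = ⌈11.313⌉ = 12 payments; the last is €338.01.
Total paid = 11·€1,075.00 + €338.01 = €12,163.01.
Total interest = total paid − principal = €12,163.01 − €11,060.00 = €1,103.01.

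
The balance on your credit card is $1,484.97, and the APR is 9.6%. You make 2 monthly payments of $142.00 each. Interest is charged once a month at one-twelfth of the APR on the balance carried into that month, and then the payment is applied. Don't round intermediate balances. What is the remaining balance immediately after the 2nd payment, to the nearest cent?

$1,223.69

Monthly rate r = 9.6%/12 = 0.8% = 0.008.
Each month: B ← B·(1+r) − $142.00.
Month 1: interest $11.88; balance after payment $1,354.85.
Month 2: interest $10.84; balance after payment $1,223.69.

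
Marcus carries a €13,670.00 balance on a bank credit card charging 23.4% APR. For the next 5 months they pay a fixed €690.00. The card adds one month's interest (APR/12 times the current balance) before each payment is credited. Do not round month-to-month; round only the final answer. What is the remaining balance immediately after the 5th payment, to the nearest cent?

Monthly rate r = 23.4%/12 = 1.95% = 0.0195.
Each month: B ← B·(1+r) − €690.00.
Month 1: interest €266.56; balance after payment €13,246.57.
Month 2: interest €258.31; balance after payment €12,814.87.
Month 3: interest €249.89; balance after payment €12,374.76.
Month 4: interest €241.31; balance after payment €11,926.07.
Month 5: interest €232.56; balance after payment €11,468.63.

€11,468.63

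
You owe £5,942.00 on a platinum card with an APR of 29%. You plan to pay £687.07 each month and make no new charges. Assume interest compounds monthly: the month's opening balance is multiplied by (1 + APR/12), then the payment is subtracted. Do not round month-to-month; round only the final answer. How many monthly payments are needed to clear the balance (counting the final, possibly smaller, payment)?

10 months

Monthly rate r = 29%/12 = 2.41667% = 0.0241667.
Recurrence: B ← B·(1+r) − £687.07.
Month 1: interest £143.60; balance after payment £5,398.53.
Month 2: interest £130.46; balance after payment £4,841.92.
Closed form: n = −ln(1 − rB₀/P)/ln(1+r) = −ln(0.791)/ln(1.02417) ≈ 9.818, so the balance reaches zero during payment 10.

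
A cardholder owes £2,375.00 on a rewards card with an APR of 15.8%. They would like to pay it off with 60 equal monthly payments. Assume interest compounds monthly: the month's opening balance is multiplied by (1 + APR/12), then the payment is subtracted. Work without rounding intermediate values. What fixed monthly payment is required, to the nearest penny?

£57.50

Monthly rate r = 15.8%/12 = 1.31667% = 0.0131667.
Level-payment amortization: P = B₀·r / (1 − (1+r)^(−n)) = 2375.00·0.0131667 / (1 − 1.01317^(−60)).
Denominator 1 − (1+r)^(−60) = 0.543809308.
P = 31.2708 / 0.543809308 ≈ 57.50.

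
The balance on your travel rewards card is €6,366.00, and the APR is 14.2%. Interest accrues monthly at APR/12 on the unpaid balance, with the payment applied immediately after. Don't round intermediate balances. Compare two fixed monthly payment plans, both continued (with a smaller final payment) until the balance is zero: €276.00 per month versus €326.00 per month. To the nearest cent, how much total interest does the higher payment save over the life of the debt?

€196.27

Monthly rate r = 14.2%/12 = 1.18333% = 0.0118333.
At €276.00/mo: n = ⌈−ln(1 − rB₀/P)/ln(1+r)⌉ = 28 payments (last €26.41); total interest = total paid − €6,366.00 = €1,112.41.
At €326.00/mo: 23 payments (last €110.14); total interest €916.14.
Interest saved = €1,112.41 − €916.14 = €196.27.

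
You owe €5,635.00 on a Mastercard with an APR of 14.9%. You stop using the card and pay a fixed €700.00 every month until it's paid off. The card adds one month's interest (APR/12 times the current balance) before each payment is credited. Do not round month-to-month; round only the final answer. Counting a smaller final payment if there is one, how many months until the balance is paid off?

9 payments

Monthly rate r = 14.9%/12 = 1.24167% = 0.0124167.
Recurrence: B ← B·(1+r) − €700.00.
Month 1: interest €69.97; balance after payment €5,004.97.
Month 2: interest €62.15; balance after payment €4,367.11.
Closed form: n = −ln(1 − rB₀/P)/ln(1+r) = −ln(0.90005)/ln(1.01242) ≈ 8.534, so the balance reaches zero during payment 9.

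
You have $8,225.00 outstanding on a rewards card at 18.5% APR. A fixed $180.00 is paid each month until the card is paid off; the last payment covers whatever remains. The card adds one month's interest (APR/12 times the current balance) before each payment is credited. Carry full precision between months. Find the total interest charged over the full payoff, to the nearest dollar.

$6,117

Monthly rate r = 18.5%/12 = 1.54167% = 0.0154167.
Payoff takes n = ⌈−ln(1 − rB₀/P)/ln(1+r)⌉ = ⌈79.674⌉ = 80 payments; the last is $121.65.
Total paid = 79·$180.00 + $121.65 = $14,341.65.
Total interest = total paid − principal = $14,341.65 − $8,225.00 = $6,116.65.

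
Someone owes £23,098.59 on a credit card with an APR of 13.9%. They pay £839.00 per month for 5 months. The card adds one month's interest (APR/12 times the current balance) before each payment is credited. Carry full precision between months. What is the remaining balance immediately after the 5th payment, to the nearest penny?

£20,174.42

Monthly rate r = 13.9%/12 = 1.15833% = 0.0115833.
Each month: B ← B·(1+r) − £839.00.
Month 1: interest £267.56; balance after payment £22,527.15.
Month 2: interest £260.94; balance after payment £21,949.09.
Month 3: interest £254.24; balance after payment £21,364.33.
Month 4: interest £247.47; balance after payment £20,772.80.
Month 5: interest £240.62; balance after payment £20,174.42.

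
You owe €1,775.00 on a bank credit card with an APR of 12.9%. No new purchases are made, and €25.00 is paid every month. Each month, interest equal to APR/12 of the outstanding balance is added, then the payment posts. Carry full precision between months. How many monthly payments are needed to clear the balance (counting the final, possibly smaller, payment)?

135 months

Monthly rate r = 12.9%/12 = 1.075% = 0.01075.
Recurrence: B ← B·(1+r) − €25.00.
Month 1: interest €19.08; balance after payment €1,769.08.
Month 2: interest €19.02; balance after payment €1,763.10.
Closed form: n = −ln(1 − rB₀/P)/ln(1+r) = −ln(0.23675)/ln(1.01075) ≈ 134.742, so the balance reaches zero during payment 135.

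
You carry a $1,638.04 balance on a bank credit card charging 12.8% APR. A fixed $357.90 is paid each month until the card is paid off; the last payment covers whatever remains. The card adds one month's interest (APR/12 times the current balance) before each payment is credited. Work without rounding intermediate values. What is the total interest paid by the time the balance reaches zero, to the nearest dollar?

Monthly rate r = 12.8%/12 = 1.06667% = 0.0106667.
Payoff takes n = ⌈−ln(1 − rB₀/P)/ln(1+r)⌉ = ⌈4.717⌉ = 5 payments; the last is $257.10.
Total paid = 4·$357.90 + $257.10 = $1,688.70.
Total interest = total paid − principal = $1,688.70 − $1,638.04 = $50.66.

$51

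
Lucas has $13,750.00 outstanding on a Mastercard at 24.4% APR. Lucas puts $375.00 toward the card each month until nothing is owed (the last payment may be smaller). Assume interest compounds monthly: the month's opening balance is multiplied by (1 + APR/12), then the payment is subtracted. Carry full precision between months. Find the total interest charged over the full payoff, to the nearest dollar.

$11,748

Monthly rate r = 24.4%/12 = 2.03333% = 0.0203333.
Payoff takes n = ⌈−ln(1 − rB₀/P)/ln(1+r)⌉ = ⌈67.994⌉ = 68 payments; the last is $372.70.
Total paid = 67·$375.00 + $372.70 = $25,497.70.
Total interest = total paid − principal = $25,497.70 − $13,750.00 = $11,747.70.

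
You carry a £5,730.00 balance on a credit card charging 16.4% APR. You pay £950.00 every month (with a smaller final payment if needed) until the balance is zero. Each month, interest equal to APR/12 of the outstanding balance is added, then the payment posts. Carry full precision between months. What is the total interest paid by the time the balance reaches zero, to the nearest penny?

Monthly rate r = 16.4%/12 = 1.36667% = 0.0136667.
Payoff takes n = ⌈−ln(1 − rB₀/P)/ln(1+r)⌉ = ⌈6.338⌉ = 7 payments; the last is £322.22.
Total paid = 6·£950.00 + £322.22 = £6,022.22.
Total interest = total paid − principal = £6,022.22 − £5,730.00 = £292.22.

£292.22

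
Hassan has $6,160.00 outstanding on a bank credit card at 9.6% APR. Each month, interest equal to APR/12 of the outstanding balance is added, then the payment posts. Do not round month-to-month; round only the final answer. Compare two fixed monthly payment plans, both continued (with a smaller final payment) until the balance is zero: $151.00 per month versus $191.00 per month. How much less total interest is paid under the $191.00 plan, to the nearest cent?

$333.18

Monthly rate r = 9.6%/12 = 0.8% = 0.008.
At $151.00/mo: n = ⌈−ln(1 − rB₀/P)/ln(1+r)⌉ = 50 payments (last $87.61); total interest = total paid − $6,160.00 = $1,326.61.
At $191.00/mo: 38 payments (last $86.43); total interest $993.43.
Interest saved = $1,326.61 − $993.43 = $333.18.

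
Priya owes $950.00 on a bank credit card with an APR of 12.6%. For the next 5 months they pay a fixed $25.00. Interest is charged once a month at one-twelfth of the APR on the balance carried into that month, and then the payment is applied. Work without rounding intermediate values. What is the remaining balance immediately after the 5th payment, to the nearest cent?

Monthly rate r = 12.6%/12 = 1.05% = 0.0105.
Each month: B ← B·(1+r) − $25.00.
Month 1: interest $9.97; balance after payment $934.98.
Month 2: interest $9.82; balance after payment $919.79.
Month 3: interest $9.66; balance after payment $904.45.
Month 4: interest $9.50; balance after payment $888.95.
Month 5: interest $9.33; balance after payment $873.28.

$873.28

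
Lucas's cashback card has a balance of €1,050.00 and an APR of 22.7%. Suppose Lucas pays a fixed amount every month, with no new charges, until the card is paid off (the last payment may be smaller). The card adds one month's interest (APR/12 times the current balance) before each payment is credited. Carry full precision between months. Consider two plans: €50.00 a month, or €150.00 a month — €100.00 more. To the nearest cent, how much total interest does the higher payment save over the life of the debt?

€213.44

Monthly rate r = 22.7%/12 = 1.89167% = 0.0189167.
At €50.00/mo: n = ⌈−ln(1 − rB₀/P)/ln(1+r)⌉ = 28 payments (last €0.74); total interest = total paid − €1,050.00 = €300.74.
At €150.00/mo: 8 payments (last €87.30); total interest €87.30.
Interest saved = €300.74 − €87.30 = €213.44.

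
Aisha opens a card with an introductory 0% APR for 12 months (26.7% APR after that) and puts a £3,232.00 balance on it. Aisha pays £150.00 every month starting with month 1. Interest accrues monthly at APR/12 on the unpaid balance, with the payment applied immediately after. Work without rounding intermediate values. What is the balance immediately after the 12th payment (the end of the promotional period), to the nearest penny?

£1,432.00

Promo months 1–12 at r₀ = 0%/12 = 0; months 13+ at r₁ = 26.7%/12 = 0.02225.
After month 12 (no interest yet): B = £3,232.00 − 12·£150.00 = £1,432.00.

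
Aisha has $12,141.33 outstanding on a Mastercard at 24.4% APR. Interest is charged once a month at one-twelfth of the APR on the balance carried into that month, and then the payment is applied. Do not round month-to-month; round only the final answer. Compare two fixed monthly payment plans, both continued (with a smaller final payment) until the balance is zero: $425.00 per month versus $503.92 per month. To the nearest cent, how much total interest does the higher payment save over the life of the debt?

Monthly rate r = 24.4%/12 = 2.03333% = 0.0203333.
At $425.00/mo: n = ⌈−ln(1 − rB₀/P)/ln(1+r)⌉ = 44 payments (last $85.85); total interest = total paid − $12,141.33 = $6,219.52.
At $503.92/mo: 34 payments (last $223.86); total interest $4,711.89.
Interest saved = $6,219.52 − $4,711.89 = $1,507.63.

$1,507.63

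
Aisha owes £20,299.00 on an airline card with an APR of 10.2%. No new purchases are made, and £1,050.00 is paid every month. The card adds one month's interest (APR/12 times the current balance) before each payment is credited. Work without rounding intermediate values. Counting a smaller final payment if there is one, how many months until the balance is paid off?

22 payments

Monthly rate r = 10.2%/12 = 0.85% = 0.0085.
Recurrence: B ← B·(1+r) − £1,050.00.
Month 1: interest £172.54; balance after payment £19,421.54.
Month 2: interest £165.08; balance after payment £18,536.62.
Closed form: n = −ln(1 − rB₀/P)/ln(1+r) = −ln(0.83567)/ln(1.0085) ≈ 21.209, so the balance reaches zero during payment 22.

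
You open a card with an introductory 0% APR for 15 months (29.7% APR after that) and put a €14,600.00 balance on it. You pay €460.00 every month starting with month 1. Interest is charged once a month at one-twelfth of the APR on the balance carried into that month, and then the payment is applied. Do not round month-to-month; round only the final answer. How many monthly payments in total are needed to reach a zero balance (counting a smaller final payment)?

Promo months 1–15 at r₀ = 0%/12 = 0; months 16+ at r₁ = 29.7%/12 = 0.02475.
After month 15 (no interest yet): B = €14,600.00 − 15·€460.00 = €7,700.00.
Then at r₁ with €460.00/mo: n₂ = −ln(1 − r₁·B/P)/ln(1+r₁) ≈ 21.88 → 22 more payments.

37 months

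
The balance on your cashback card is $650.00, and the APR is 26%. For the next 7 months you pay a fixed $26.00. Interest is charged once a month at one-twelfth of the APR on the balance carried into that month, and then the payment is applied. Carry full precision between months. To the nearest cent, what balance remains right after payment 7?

Monthly rate r = 26%/12 = 2.16667% = 0.0216667.
Each month: B ← B·(1+r) − $26.00.
Month 1: interest $14.08; balance after payment $638.08.
Month 2: interest $13.83; balance after payment $625.91.
Month 3: interest $13.56; balance after payment $613.47.
Month 4: interest $13.29; balance after payment $600.76.
Month 5: interest $13.02; balance after payment $587.78.
Month 6: interest $12.74; balance after payment $574.51.
Month 7: interest $12.45; balance after payment $560.96.

$560.96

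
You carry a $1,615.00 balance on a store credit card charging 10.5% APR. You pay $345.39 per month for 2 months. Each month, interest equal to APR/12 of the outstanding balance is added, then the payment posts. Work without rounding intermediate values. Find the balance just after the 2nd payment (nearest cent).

$949.58

Monthly rate r = 10.5%/12 = 0.875% = 0.00875.
Each month: B ← B·(1+r) − $345.39.
Month 1: interest $14.13; balance after payment $1,283.74.
Month 2: interest $11.23; balance after payment $949.58.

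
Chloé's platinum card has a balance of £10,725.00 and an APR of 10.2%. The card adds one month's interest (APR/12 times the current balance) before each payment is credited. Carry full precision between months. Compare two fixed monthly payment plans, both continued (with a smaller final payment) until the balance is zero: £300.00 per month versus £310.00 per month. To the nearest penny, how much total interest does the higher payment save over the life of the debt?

Monthly rate r = 10.2%/12 = 0.85% = 0.0085.
At £300.00/mo: n = ⌈−ln(1 − rB₀/P)/ln(1+r)⌉ = 43 payments (last £238.91); total interest = total paid − £10,725.00 = £2,113.91.
At £310.00/mo: 42 payments (last £44.68); total interest £2,029.68.
Interest saved = £2,113.91 − £2,029.68 = £84.23.

£84.23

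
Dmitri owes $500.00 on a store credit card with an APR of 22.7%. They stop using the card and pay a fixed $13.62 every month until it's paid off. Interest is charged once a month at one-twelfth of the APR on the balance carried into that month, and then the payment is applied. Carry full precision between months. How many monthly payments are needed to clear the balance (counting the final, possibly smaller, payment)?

64 months

Monthly rate r = 22.7%/12 = 1.89167% = 0.0189167.
Recurrence: B ← B·(1+r) − $13.62.
Month 1: interest $9.46; balance after payment $495.84.
Month 2: interest $9.38; balance after payment $491.60.
Closed form: n = −ln(1 − rB₀/P)/ln(1+r) = −ln(0.30556)/ln(1.01892) ≈ 63.267, so the balance reaches zero during payment 64.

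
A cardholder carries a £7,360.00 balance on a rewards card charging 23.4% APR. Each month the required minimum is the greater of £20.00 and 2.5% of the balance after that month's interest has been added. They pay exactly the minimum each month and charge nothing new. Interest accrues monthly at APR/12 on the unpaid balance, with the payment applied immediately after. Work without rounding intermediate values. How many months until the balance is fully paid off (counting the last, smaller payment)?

Monthly rate r = 23.4%/12 = 1.95% = 0.0195.
While 2.5% of the post-interest balance exceeds £20.00, each month B ← (B·(1+r))·(1 − 0.025), i.e. B shrinks by the factor (1+r)·0.975 = 0.99401.
This holds for months 1–373. Entering month 374 the balance is £783.50; 2.5% of the post-interest balance is now below £20.00, so the flat £20.00 minimum applies from here.
From month 374 a fixed £20.00 at rate r clears £783.50 in 75 more payments. Total: 373 + 75 = 448 months.

448 months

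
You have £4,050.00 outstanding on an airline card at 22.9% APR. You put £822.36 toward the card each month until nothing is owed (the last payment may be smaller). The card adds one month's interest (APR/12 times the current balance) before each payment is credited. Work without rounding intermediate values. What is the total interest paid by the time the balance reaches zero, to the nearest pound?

£245

Monthly rate r = 22.9%/12 = 1.90833% = 0.0190833.
Payoff takes n = ⌈−ln(1 − rB₀/P)/ln(1+r)⌉ = ⌈5.221⌉ = 6 payments; the last is £183.14.
Total paid = 5·£822.36 + £183.14 = £4,294.94.
Total interest = total paid − principal = £4,294.94 − £4,050.00 = £244.94.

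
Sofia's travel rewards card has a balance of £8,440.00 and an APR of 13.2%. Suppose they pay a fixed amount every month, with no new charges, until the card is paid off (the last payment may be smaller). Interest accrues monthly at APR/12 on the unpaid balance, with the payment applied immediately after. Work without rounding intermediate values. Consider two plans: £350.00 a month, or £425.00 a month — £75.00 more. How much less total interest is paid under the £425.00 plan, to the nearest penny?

£285.93

Monthly rate r = 13.2%/12 = 1.1% = 0.011.
At £350.00/mo: n = ⌈−ln(1 − rB₀/P)/ln(1+r)⌉ = 29 payments (last £61.59); total interest = total paid − £8,440.00 = £1,421.59.
At £425.00/mo: 23 payments (last £225.66); total interest £1,135.66.
Interest saved = £1,421.59 − £1,135.66 = £285.93.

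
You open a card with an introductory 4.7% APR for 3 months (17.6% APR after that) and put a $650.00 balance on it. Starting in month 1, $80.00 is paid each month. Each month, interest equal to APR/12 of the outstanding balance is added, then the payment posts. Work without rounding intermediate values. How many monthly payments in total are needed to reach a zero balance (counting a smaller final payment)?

9 payments

Promo months 1–3 at r₀ = 4.7%/12 = 0.00391667; months 4+ at r₁ = 17.6%/12 = 0.0146667.
After month 3: iterate B ← B·(1+r₀) − $80.00 for 3 months → $416.73.
Then at r₁ with $80.00/mo: n₂ = −ln(1 − r₁·B/P)/ln(1+r₁) ≈ 5.46 → 6 more payments.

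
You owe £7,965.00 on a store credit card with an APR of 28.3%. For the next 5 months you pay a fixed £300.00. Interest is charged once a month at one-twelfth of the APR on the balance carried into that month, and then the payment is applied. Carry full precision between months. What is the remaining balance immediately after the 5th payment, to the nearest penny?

£7,377.12

Monthly rate r = 28.3%/12 = 2.35833% = 0.0235833.
Each month: B ← B·(1+r) − £300.00.
Month 1: interest £187.84; balance after payment £7,852.84.
Month 2: interest £185.20; balance after payment £7,738.04.
Month 3: interest £182.49; balance after payment £7,620.53.
Month 4: interest £179.72; balance after payment £7,500.24.
Month 5: interest £176.88; balance after payment £7,377.12.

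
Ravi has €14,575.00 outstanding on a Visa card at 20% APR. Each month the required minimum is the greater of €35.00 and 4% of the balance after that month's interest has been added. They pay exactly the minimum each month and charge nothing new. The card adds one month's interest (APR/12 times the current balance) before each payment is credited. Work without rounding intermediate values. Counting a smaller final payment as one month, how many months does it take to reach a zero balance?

149 months

Monthly rate r = 20%/12 = 1.66667% = 0.0166667.
While 4% of the post-interest balance exceeds €35.00, each month B ← (B·(1+r))·(1 − 0.04), i.e. B shrinks by the factor (1+r)·0.96 = 0.976.
This holds for months 1–117. Entering month 118 the balance is €849.64; 4% of the post-interest balance is now below €35.00, so the flat €35.00 minimum applies from here.
From month 118 a fixed €35.00 at rate r clears €849.64 in 32 more payments. Total: 117 + 32 = 149 months.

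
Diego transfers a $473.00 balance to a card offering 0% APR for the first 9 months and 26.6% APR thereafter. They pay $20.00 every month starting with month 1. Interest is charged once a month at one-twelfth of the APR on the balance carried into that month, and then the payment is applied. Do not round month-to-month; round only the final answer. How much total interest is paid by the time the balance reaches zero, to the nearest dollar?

$65

Promo months 1–9 at r₀ = 0%/12 = 0; months 10+ at r₁ = 26.6%/12 = 0.0221667.
After month 9 (no interest yet): B = $473.00 − 9·$20.00 = $293.00.
Then at r₁ with $20.00/mo: n₂ = −ln(1 − r₁·B/P)/ln(1+r₁) ≈ 17.91 → 18 more payments.
Total paid = 26·$20.00 + $18.21 = $538.21; interest = $538.21 − $473.00 = $65.21.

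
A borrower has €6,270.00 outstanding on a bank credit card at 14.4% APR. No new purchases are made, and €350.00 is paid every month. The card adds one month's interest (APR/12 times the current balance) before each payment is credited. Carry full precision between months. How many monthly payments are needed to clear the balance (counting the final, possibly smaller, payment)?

Monthly rate r = 14.4%/12 = 1.2% = 0.012.
Recurrence: B ← B·(1+r) − €350.00.
Month 1: interest €75.24; balance after payment €5,995.24.
Month 2: interest €71.94; balance after payment €5,717.18.
Closed form: n = −ln(1 − rB₀/P)/ln(1+r) = −ln(0.78503)/ln(1.012) ≈ 20.290, so the balance reaches zero during payment 21.

21 payments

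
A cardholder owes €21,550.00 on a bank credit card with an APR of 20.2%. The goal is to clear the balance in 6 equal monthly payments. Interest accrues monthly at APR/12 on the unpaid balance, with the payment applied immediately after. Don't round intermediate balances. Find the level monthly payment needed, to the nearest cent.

€3,806.22

Monthly rate r = 20.2%/12 = 1.68333% = 0.0168333.
Level-payment amortization: P = B₀·r / (1 − (1+r)^(−n)) = 21550.00·0.0168333 / (1 − 1.01683^(−6)).
Denominator 1 − (1+r)^(−6) = 0.0953067451.
P = 362.758 / 0.0953067451 ≈ 3806.22.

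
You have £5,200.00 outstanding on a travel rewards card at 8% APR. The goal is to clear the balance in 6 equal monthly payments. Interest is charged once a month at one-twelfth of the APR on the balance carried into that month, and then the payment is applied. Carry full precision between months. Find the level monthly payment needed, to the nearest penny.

Monthly rate r = 8%/12 = 0.666667% = 0.00666667.
Level-payment amortization: P = B₀·r / (1 − (1+r)^(−n)) = 5200.00·0.00666667 / (1 − 1.00667^(−6)).
Denominator 1 − (1+r)^(−6) = 0.0390830136.
P = 34.6667 / 0.0390830136 ≈ 887.00.

£887.00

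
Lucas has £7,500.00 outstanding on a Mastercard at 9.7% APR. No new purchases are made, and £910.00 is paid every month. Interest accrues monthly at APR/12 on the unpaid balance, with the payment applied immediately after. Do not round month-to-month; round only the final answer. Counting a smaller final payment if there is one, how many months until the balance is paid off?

Monthly rate r = 9.7%/12 = 0.808333% = 0.00808333.
Recurrence: B ← B·(1+r) − £910.00.
Month 1: interest £60.62; balance after payment £6,650.62.
Month 2: interest £53.76; balance after payment £5,794.38.
Closed form: n = −ln(1 − rB₀/P)/ln(1+r) = −ln(0.93338)/ln(1.00808) ≈ 8.564, so the balance reaches zero during payment 9.

9 payments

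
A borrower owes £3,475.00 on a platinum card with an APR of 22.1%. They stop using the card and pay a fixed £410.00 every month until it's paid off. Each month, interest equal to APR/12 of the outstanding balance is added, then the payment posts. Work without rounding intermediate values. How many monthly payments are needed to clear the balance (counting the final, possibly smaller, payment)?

Monthly rate r = 22.1%/12 = 1.84167% = 0.0184167.
Recurrence: B ← B·(1+r) − £410.00.
Month 1: interest £64.00; balance after payment £3,129.00.
Month 2: interest £57.63; balance after payment £2,776.62.
Closed form: n = −ln(1 − rB₀/P)/ln(1+r) = −ln(0.84391)/ln(1.01842) ≈ 9.300, so the balance reaches zero during payment 10.

10 months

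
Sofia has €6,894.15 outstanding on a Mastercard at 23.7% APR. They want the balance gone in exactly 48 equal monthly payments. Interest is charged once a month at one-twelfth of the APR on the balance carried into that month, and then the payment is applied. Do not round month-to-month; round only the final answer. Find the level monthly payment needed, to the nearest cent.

€223.62

Monthly rate r = 23.7%/12 = 1.975% = 0.01975.
Level-payment amortization: P = B₀·r / (1 − (1+r)^(−n)) = 6894.15·0.01975 / (1 − 1.01975^(−48)).
Denominator 1 − (1+r)^(−48) = 0.608887471.
P = 136.159 / 0.608887471 ≈ 223.62.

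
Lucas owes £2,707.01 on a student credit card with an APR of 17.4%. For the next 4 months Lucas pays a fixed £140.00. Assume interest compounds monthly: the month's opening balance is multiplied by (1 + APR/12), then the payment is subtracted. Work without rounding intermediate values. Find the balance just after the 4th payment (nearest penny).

£2,295.17

Monthly rate r = 17.4%/12 = 1.45% = 0.0145.
Each month: B ← B·(1+r) − £140.00.
Month 1: interest £39.25; balance after payment £2,606.26.
Month 2: interest £37.79; balance after payment £2,504.05.
Month 3: interest £36.31; balance after payment £2,400.36.
Month 4: interest £34.81; balance after payment £2,295.17.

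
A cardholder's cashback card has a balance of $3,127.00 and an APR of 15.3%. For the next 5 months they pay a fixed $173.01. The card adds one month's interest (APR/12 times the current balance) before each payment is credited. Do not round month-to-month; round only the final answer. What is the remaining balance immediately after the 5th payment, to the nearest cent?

$2,444.10

Monthly rate r = 15.3%/12 = 1.275% = 0.01275.
Each month: B ← B·(1+r) − $173.01.
Month 1: interest $39.87; balance after payment $2,993.86.
Month 2: interest $38.17; balance after payment $2,859.02.
Month 3: interest $36.45; balance after payment $2,722.46.
Month 4: interest $34.71; balance after payment $2,584.16.
Month 5: interest $32.95; balance after payment $2,444.10.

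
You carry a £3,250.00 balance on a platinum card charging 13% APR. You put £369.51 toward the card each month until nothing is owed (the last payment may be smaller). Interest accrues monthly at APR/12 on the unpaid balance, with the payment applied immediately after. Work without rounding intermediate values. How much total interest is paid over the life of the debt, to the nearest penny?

Monthly rate r = 13%/12 = 1.08333% = 0.0108333.
Payoff takes n = ⌈−ln(1 − rB₀/P)/ln(1+r)⌉ = ⌈9.293⌉ = 10 payments; the last is £108.72.
Total paid = 9·£369.51 + £108.72 = £3,434.31.
Total interest = total paid − principal = £3,434.31 − £3,250.00 = £184.31.

£184.31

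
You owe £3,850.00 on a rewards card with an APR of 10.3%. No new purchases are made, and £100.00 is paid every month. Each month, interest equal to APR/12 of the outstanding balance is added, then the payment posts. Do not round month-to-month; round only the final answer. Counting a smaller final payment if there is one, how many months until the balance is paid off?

47 payments

Monthly rate r = 10.3%/12 = 0.858333% = 0.00858333.
Recurrence: B ← B·(1+r) − £100.00.
Month 1: interest £33.05; balance after payment £3,783.05.
Month 2: interest £32.47; balance after payment £3,715.52.
Closed form: n = −ln(1 − rB₀/P)/ln(1+r) = −ln(0.66954)/ln(1.00858) ≈ 46.938, so the balance reaches zero during payment 47.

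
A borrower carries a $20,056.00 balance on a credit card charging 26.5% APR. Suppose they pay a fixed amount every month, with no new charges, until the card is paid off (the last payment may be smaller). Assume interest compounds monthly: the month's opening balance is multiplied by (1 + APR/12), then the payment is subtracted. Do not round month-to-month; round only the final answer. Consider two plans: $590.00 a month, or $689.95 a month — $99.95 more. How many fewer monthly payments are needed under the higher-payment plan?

16 fewer payments

Monthly rate r = 26.5%/12 = 2.20833% = 0.0220833.
At $590.00/mo: n = ⌈−ln(1 − rB₀/P)/ln(1+r)⌉ = 64 payments (last $350.59); total interest = total paid − $20,056.00 = $17,464.59.
At $689.95/mo: 48 payments (last $13.40); total interest $12,385.05.
Payments saved = 64 − 48 = 16.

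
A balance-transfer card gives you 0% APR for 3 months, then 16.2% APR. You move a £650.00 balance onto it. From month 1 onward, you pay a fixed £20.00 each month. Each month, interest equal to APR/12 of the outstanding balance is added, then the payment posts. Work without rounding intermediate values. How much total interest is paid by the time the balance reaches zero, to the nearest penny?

Promo months 1–3 at r₀ = 0%/12 = 0; months 4+ at r₁ = 16.2%/12 = 0.0135.
After month 3 (no interest yet): B = £650.00 − 3·£20.00 = £590.00.
Then at r₁ with £20.00/mo: n₂ = −ln(1 − r₁·B/P)/ln(1+r₁) ≈ 37.88 → 38 more payments.
Total paid = 40·£20.00 + £17.55 = £817.55; interest = £817.55 − £650.00 = £167.55.

£167.55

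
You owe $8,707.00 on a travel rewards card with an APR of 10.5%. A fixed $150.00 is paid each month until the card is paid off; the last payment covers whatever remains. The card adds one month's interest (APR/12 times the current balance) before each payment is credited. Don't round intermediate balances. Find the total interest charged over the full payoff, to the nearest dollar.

Monthly rate r = 10.5%/12 = 0.875% = 0.00875.
Payoff takes n = ⌈−ln(1 − rB₀/P)/ln(1+r)⌉ = ⌈81.393⌉ = 82 payments; the last is $59.09.
Total paid = 81·$150.00 + $59.09 = $12,209.09.
Total interest = total paid − principal = $12,209.09 − $8,707.00 = $3,502.09.

$3,502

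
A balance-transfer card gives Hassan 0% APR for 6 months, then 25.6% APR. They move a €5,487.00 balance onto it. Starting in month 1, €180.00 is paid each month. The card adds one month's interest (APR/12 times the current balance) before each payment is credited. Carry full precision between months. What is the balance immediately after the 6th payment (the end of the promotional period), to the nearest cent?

€4,407.00

Promo months 1–6 at r₀ = 0%/12 = 0; months 7+ at r₁ = 25.6%/12 = 0.0213333.
After month 6 (no interest yet): B = €5,487.00 − 6·€180.00 = €4,407.00.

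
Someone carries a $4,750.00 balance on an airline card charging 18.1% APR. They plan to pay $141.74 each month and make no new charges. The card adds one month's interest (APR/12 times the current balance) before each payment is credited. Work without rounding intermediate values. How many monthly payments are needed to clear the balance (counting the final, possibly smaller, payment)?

Monthly rate r = 18.1%/12 = 1.50833% = 0.0150833.
Recurrence: B ← B·(1+r) − $141.74.
Month 1: interest $71.65; balance after payment $4,679.91.
Month 2: interest $70.59; balance after payment $4,608.75.
Closed form: n = −ln(1 − rB₀/P)/ln(1+r) = −ln(0.49453)/ln(1.01508) ≈ 47.035, so the balance reaches zero during payment 48.

48 months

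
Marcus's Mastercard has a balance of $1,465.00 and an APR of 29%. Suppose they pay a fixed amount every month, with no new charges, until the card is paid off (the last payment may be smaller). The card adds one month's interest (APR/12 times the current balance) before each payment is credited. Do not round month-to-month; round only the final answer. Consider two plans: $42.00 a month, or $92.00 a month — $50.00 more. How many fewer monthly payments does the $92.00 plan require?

57 fewer payments

Monthly rate r = 29%/12 = 2.41667% = 0.0241667.
At $42.00/mo: n = ⌈−ln(1 − rB₀/P)/ln(1+r)⌉ = 78 payments (last $22.16); total interest = total paid − $1,465.00 = $1,791.16.
At $92.00/mo: 21 payments (last $32.10); total interest $407.10.
Payments saved = 78 − 21 = 57.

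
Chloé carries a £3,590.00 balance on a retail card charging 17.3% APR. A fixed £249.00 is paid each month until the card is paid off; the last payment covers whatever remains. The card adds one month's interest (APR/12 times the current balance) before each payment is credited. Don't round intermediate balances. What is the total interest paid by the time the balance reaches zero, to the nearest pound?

Monthly rate r = 17.3%/12 = 1.44167% = 0.0144167.
Payoff takes n = ⌈−ln(1 − rB₀/P)/ln(1+r)⌉ = ⌈16.279⌉ = 17 payments; the last is £69.78.
Total paid = 16·£249.00 + £69.78 = £4,053.78.
Total interest = total paid − principal = £4,053.78 − £3,590.00 = £463.78.

£464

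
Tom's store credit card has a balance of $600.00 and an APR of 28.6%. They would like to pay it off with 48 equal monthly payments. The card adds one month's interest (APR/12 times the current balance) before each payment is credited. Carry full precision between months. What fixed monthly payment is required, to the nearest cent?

$21.12

Monthly rate r = 28.6%/12 = 2.38333% = 0.0238333.
Level-payment amortization: P = B₀·r / (1 − (1+r)^(−n)) = 600.00·0.0238333 / (1 − 1.02383^(−48)).
Denominator 1 − (1+r)^(−48) = 0.677154094.
P = 14.3 / 0.677154094 ≈ 21.12.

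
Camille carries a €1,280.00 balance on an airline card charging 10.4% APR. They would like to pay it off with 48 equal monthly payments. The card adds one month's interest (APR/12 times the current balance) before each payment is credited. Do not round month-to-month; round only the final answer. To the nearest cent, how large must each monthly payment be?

Monthly rate r = 10.4%/12 = 0.866667% = 0.00866667.
Level-payment amortization: P = B₀·r / (1 − (1+r)^(−n)) = 1280.00·0.00866667 / (1 − 1.00867^(−48)).
Denominator 1 − (1+r)^(−48) = 0.339136312.
P = 11.0933 / 0.339136312 ≈ 32.71.

€32.71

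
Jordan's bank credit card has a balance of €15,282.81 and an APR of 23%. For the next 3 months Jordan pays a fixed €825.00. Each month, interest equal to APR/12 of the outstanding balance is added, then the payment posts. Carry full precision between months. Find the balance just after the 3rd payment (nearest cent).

€13,655.78

Monthly rate r = 23%/12 = 1.91667% = 0.0191667.
Each month: B ← B·(1+r) − €825.00.
Month 1: interest €292.92; balance after payment €14,750.73.
Month 2: interest €282.72; balance after payment €14,208.45.
Month 3: interest €272.33; balance after payment €13,655.78.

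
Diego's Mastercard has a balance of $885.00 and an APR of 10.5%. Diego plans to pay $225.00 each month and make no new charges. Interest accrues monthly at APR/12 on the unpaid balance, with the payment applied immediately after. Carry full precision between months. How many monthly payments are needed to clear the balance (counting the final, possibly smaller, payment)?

5 months

Monthly rate r = 10.5%/12 = 0.875% = 0.00875.
Recurrence: B ← B·(1+r) − $225.00.
Month 1: interest $7.74; balance after payment $667.74.
Month 2: interest $5.84; balance after payment $448.59.
Month 3: interest $3.93; balance after payment $227.51.
Month 4: interest $1.99; balance after payment $4.50.
Month 5: interest $0.04; balance after payment $0.00.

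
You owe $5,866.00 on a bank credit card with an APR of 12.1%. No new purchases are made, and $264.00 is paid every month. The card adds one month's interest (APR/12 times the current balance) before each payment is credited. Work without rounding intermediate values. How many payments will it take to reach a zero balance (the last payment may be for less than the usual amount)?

Monthly rate r = 12.1%/12 = 1.00833% = 0.0100833.
Recurrence: B ← B·(1+r) − $264.00.
Month 1: interest $59.15; balance after payment $5,661.15.
Month 2: interest $57.08; balance after payment $5,454.23.
Closed form: n = −ln(1 − rB₀/P)/ln(1+r) = −ln(0.77595)/ln(1.01008) ≈ 25.284, so the balance reaches zero during payment 26.

26 months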